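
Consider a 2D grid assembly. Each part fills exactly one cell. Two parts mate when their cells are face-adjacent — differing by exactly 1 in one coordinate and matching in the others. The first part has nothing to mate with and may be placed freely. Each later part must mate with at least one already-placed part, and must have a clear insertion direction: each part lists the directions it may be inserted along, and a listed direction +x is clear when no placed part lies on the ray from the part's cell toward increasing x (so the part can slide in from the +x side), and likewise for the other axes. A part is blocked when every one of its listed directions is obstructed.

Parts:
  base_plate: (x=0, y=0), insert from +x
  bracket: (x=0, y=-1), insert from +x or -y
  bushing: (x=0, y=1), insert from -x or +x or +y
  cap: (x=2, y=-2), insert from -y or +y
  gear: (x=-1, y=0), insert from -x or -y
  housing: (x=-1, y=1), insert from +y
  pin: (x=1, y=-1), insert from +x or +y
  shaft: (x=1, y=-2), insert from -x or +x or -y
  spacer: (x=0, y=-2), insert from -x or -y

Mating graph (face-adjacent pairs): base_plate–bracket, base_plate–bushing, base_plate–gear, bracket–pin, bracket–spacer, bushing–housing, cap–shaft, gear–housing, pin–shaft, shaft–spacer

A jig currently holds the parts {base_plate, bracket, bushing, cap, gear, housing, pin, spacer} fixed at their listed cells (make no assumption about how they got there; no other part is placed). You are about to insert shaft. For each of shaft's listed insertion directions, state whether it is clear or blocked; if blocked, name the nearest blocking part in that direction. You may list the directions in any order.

-x: nearest on ray is spacer@(0, -2) ⇒ blocked
+x: nearest on ray is cap@(2, -2) ⇒ blocked
-y: ray from shaft(1, -2) has no placed part ⇒ clear

+x: blocked by cap; -x: blocked by spacer; -y: clear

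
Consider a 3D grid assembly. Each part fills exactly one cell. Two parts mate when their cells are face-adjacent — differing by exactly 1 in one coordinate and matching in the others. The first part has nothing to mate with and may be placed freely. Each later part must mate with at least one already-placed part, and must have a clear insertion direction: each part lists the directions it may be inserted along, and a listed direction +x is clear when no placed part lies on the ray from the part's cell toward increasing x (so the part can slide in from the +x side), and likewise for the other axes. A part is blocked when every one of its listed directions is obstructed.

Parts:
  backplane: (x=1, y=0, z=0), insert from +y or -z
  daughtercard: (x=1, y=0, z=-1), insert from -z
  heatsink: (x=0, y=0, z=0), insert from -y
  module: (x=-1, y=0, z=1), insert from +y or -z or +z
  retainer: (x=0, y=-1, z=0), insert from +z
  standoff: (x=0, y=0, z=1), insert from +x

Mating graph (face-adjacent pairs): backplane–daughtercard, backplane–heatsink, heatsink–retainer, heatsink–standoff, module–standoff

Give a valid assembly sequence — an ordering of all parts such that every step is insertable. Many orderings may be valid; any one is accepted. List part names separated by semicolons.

1. module@(-1, 0, 1) [+y clear] — {module}
2. standoff@(0, 0, 1) [+x clear] — {module, standoff}
3. heatsink@(0, 0, 0) [-y clear] — {heatsink, module, standoff}
4. retainer@(0, -1, 0) [+z clear] — {heatsink, module, retainer, standoff}
5. backplane@(1, 0, 0) [+y clear] — {backplane, heatsink, module, retainer, standoff}
6. daughtercard@(1, 0, -1) [-z clear] — {backplane, daughtercard, heatsink, module, retainer, standoff}

module; standoff; heatsink; retainer; backplane; daughtercard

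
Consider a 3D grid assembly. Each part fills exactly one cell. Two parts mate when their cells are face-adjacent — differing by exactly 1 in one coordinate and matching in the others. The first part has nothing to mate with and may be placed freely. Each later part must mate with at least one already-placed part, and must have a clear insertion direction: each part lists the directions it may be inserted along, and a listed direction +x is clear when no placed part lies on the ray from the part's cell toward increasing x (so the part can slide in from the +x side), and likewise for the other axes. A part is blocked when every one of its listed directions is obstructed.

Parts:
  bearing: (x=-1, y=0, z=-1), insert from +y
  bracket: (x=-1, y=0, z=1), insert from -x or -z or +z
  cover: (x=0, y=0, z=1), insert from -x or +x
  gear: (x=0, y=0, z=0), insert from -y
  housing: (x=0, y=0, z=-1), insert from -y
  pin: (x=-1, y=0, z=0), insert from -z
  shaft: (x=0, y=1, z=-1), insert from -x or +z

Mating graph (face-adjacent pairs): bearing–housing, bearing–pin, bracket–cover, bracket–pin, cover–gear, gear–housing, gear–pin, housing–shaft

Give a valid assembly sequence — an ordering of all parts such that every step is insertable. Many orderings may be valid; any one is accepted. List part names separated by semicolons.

cover; gear; bracket; pin; bearing; housing; shaft

1. cover@(0, 0, 1) [-x clear] — {cover}
2. gear@(0, 0, 0) [-y clear] — {cover, gear}
3. bracket@(-1, 0, 1) [-x clear] — {bracket, cover, gear}
4. pin@(-1, 0, 0) [-z clear] — {bracket, cover, gear, pin}
5. bearing@(-1, 0, -1) [+y clear] — {bearing, bracket, cover, gear, pin}
6. housing@(0, 0, -1) [-y clear] — {bearing, bracket, cover, gear, housing, pin}
7. shaft@(0, 1, -1) [-x clear] — {bearing, bracket, cover, gear, housing, pin, shaft}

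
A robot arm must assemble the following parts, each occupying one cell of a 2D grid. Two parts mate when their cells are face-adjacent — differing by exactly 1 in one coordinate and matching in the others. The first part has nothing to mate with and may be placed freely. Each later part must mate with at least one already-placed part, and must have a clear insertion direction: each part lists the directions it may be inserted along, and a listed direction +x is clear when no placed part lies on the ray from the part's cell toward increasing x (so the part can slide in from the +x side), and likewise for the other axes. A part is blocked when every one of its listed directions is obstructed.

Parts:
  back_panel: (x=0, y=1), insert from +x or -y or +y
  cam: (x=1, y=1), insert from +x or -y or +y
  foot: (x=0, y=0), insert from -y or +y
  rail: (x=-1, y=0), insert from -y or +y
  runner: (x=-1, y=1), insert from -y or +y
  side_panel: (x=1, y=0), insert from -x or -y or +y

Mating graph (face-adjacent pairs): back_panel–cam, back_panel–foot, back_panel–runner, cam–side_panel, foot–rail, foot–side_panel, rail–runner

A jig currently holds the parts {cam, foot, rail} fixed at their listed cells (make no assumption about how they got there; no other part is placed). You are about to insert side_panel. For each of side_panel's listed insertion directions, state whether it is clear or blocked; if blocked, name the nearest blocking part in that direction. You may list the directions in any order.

+y: blocked by cam; -x: blocked by foot; -y: clear

-x: nearest on ray is foot@(0, 0) ⇒ blocked
-y: ray from side_panel(1, 0) has no placed part ⇒ clear
+y: nearest on ray is cam@(1, 1) ⇒ blocked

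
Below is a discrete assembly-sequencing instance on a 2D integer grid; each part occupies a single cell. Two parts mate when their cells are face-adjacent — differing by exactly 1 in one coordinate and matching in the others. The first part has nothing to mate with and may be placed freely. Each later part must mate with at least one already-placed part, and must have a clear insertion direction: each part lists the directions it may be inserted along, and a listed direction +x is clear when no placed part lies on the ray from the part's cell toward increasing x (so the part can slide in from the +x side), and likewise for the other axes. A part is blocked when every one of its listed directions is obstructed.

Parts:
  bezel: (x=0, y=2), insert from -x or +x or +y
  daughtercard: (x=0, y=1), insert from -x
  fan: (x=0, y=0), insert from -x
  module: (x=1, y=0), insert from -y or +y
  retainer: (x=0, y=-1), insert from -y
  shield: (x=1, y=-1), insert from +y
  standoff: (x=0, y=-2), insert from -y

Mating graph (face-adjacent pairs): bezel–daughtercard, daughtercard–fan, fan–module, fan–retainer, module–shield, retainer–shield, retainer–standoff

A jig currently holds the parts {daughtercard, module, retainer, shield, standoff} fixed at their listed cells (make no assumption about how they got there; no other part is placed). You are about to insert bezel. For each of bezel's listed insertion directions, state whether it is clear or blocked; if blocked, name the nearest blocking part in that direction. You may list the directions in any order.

+x: clear; +y: clear; -x: clear

-x: ray from bezel(0, 2) has no placed part ⇒ clear
+x: ray from bezel(0, 2) has no placed part ⇒ clear
+y: ray from bezel(0, 2) has no placed part ⇒ clear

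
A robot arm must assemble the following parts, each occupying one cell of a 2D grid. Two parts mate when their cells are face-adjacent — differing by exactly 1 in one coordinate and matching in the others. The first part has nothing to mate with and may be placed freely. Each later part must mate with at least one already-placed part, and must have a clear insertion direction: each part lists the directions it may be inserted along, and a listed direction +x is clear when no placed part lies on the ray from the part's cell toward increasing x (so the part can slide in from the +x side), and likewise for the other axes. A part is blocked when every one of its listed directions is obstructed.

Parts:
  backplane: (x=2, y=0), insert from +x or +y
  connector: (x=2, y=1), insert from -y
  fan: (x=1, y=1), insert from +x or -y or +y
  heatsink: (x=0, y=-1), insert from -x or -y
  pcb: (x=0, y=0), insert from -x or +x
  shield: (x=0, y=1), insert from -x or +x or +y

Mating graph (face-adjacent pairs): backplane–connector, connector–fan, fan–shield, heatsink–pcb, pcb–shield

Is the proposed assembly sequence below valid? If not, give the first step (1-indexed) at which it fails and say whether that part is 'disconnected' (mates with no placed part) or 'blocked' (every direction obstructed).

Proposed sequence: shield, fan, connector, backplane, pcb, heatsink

1. shield@(0, 1) [-x clear] — {shield}
2. fan@(1, 1) [+x clear] — {fan, shield}
3. connector@(2, 1) [-y clear] — {connector, fan, shield}
4. backplane@(2, 0) [+x clear] — {backplane, connector, fan, shield}
5. pcb@(0, 0) [-x clear] — {backplane, connector, fan, pcb, shield}
6. heatsink@(0, -1) [-x clear] — {backplane, connector, fan, heatsink, pcb, shield}

Valid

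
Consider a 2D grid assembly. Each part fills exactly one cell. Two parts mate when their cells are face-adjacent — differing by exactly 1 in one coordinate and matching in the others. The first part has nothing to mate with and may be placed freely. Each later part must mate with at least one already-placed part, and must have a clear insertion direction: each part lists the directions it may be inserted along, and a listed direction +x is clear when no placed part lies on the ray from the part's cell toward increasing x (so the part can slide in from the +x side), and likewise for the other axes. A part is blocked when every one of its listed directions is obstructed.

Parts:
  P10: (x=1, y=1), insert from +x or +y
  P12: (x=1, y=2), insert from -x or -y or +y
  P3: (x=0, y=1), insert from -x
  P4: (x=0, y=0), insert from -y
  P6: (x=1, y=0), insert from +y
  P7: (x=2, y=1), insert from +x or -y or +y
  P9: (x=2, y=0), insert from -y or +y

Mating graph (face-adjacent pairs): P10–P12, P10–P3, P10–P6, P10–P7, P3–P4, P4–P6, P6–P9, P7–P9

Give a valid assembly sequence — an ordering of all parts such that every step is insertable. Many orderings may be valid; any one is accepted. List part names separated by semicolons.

P9; P6; P10; P3; P4; P12; P7

1. P9@(2, 0) [-y clear] — {P9}
2. P6@(1, 0) [+y clear] — {P6, P9}
3. P10@(1, 1) [+x clear] — {P10, P6, P9}
4. P3@(0, 1) [-x clear] — {P10, P3, P6, P9}
5. P4@(0, 0) [-y clear] — {P10, P3, P4, P6, P9}
6. P12@(1, 2) [-x clear] — {P10, P12, P3, P4, P6, P9}
7. P7@(2, 1) [+x clear] — {P10, P12, P3, P4, P6, P7, P9}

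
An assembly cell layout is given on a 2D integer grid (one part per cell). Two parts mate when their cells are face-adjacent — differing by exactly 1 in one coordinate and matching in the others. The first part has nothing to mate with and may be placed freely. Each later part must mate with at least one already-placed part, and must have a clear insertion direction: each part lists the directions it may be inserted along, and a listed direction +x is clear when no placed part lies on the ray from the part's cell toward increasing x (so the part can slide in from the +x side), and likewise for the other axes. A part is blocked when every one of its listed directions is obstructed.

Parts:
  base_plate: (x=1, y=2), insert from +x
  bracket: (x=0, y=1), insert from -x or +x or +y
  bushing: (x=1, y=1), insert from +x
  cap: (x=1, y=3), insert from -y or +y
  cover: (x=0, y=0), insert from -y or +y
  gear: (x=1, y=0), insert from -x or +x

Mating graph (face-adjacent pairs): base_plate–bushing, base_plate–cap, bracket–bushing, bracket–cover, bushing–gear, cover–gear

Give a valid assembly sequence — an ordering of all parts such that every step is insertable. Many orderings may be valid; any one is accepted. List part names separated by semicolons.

gear; bushing; bracket; base_plate; cover; cap

1. gear@(1, 0) [-x clear] — {gear}
2. bushing@(1, 1) [+x clear] — {bushing, gear}
3. bracket@(0, 1) [-x clear] — {bracket, bushing, gear}
4. base_plate@(1, 2) [+x clear] — {base_plate, bracket, bushing, gear}
5. cover@(0, 0) [-y clear] — {base_plate, bracket, bushing, cover, gear}
6. cap@(1, 3) [+y clear] — {base_plate, bracket, bushing, cap, cover, gear}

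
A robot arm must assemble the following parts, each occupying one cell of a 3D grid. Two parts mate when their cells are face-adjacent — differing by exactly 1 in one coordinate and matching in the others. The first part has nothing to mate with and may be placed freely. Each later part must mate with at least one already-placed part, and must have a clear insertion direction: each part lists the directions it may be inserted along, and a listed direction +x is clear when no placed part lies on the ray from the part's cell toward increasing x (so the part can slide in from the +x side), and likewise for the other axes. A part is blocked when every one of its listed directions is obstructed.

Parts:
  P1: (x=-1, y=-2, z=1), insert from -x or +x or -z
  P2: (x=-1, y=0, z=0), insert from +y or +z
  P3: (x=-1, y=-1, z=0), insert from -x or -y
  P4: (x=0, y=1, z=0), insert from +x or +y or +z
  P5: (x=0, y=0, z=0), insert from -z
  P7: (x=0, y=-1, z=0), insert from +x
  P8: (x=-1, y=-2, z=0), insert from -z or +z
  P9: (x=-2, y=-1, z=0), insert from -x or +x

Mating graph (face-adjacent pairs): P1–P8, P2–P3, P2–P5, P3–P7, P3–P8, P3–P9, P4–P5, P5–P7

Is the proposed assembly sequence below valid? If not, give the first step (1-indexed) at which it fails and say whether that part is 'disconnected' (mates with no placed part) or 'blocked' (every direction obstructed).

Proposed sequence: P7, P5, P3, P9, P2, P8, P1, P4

1. P7@(0, -1, 0) [+x clear] — {P7}
2. P5@(0, 0, 0) [-z clear] — {P5, P7}
3. P3@(-1, -1, 0) [-x clear] — {P3, P5, P7}
4. P9@(-2, -1, 0) [-x clear] — {P3, P5, P7, P9}
5. P2@(-1, 0, 0) [+y clear] — {P2, P3, P5, P7, P9}
6. P8@(-1, -2, 0) [-z clear] — {P2, P3, P5, P7, P8, P9}
7. P1@(-1, -2, 1) [-x clear] — {P1, P2, P3, P5, P7, P8, P9}
8. P4@(0, 1, 0) [+x clear] — {P1, P2, P3, P4, P5, P7, P8, P9}

Valid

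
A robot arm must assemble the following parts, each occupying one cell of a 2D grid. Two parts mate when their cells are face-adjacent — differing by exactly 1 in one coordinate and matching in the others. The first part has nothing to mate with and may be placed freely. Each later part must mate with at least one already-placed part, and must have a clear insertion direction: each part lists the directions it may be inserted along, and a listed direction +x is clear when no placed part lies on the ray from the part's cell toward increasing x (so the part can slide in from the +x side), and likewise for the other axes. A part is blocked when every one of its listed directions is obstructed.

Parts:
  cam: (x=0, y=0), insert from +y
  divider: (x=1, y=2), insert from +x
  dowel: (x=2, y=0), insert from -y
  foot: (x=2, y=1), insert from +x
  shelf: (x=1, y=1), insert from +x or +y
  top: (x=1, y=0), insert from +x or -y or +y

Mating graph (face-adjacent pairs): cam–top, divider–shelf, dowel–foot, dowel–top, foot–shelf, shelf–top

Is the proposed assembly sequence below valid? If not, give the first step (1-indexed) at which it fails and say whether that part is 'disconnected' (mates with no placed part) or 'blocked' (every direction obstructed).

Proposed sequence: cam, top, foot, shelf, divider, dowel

1. cam@(0, 0) [+y clear] — {cam}
2. top@(1, 0) [+x clear] — {cam, top}
3. foot@(2, 1) — no placed neighbour ⇒ disconnected

Invalid at step 3 (disconnected)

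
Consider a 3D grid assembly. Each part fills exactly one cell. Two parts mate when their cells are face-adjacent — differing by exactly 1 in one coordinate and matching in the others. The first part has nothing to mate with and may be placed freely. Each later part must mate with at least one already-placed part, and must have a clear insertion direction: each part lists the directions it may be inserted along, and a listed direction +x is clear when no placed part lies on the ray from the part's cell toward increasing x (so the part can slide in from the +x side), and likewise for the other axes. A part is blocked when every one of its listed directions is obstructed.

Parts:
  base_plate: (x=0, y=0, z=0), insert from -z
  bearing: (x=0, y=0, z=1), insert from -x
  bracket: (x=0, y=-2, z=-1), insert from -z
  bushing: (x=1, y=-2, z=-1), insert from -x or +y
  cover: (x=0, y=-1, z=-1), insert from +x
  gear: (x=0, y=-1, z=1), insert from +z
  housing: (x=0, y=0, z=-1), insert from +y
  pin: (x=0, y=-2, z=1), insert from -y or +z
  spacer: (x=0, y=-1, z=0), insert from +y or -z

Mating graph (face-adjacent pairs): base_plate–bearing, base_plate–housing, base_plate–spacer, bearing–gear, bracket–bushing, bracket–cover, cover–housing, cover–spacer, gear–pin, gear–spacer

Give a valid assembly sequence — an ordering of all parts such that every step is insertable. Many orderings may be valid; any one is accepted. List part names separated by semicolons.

base_plate; bearing; housing; spacer; cover; bracket; bushing; gear; pin

1. base_plate@(0, 0, 0) [-z clear] — {base_plate}
2. bearing@(0, 0, 1) [-x clear] — {base_plate, bearing}
3. housing@(0, 0, -1) [+y clear] — {base_plate, bearing, housing}
4. spacer@(0, -1, 0) [-z clear] — {base_plate, bearing, housing, spacer}
5. cover@(0, -1, -1) [+x clear] — {base_plate, bearing, cover, housing, spacer}
6. bracket@(0, -2, -1) [-z clear] — {base_plate, bearing, bracket, cover, housing, spacer}
7. bushing@(1, -2, -1) [+y clear] — {base_plate, bearing, bracket, bushing, cover, housing, spacer}
8. gear@(0, -1, 1) [+z clear] — {base_plate, bearing, bracket, bushing, cover, gear, housing, spacer}
9. pin@(0, -2, 1) [-y clear] — {base_plate, bearing, bracket, bushing, cover, gear, housing, pin, spacer}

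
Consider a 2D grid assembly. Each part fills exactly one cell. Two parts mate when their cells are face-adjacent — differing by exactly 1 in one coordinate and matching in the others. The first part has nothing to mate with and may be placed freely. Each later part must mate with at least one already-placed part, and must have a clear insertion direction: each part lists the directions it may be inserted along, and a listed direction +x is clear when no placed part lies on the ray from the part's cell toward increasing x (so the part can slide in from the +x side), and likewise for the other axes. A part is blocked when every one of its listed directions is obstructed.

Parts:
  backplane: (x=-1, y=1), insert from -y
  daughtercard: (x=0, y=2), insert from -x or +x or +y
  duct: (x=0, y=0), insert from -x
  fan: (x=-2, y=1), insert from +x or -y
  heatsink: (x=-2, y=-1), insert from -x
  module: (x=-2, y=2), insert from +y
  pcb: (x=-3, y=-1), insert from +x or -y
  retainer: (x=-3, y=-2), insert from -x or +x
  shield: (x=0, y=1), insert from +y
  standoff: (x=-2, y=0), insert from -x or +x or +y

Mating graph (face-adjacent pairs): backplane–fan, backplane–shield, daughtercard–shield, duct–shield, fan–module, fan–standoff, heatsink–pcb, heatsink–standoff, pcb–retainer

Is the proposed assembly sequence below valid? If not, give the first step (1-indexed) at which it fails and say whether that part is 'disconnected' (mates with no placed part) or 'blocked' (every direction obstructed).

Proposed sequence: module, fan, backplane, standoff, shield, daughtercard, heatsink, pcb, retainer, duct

Invalid at step 10 (blocked)

1. module@(-2, 2) [+y clear] — {module}
2. fan@(-2, 1) [+x clear] — {fan, module}
3. backplane@(-1, 1) [-y clear] — {backplane, fan, module}
4. standoff@(-2, 0) [-x clear] — {backplane, fan, module, standoff}
5. shield@(0, 1) [+y clear] — {backplane, fan, module, shield, standoff}
6. daughtercard@(0, 2) [+x clear] — {backplane, daughtercard, fan, module, shield, standoff}
7. heatsink@(-2, -1) [-x clear] — {backplane, daughtercard, fan, heatsink, module, shield, standoff}
8. pcb@(-3, -1) [-y clear] — {backplane, daughtercard, fan, heatsink, module, pcb, shield, standoff}
9. retainer@(-3, -2) [-x clear] — {backplane, daughtercard, fan, heatsink, module, pcb, retainer, shield, standoff}
10. duct@(0, 0) — -x all obstructed ⇒ blocked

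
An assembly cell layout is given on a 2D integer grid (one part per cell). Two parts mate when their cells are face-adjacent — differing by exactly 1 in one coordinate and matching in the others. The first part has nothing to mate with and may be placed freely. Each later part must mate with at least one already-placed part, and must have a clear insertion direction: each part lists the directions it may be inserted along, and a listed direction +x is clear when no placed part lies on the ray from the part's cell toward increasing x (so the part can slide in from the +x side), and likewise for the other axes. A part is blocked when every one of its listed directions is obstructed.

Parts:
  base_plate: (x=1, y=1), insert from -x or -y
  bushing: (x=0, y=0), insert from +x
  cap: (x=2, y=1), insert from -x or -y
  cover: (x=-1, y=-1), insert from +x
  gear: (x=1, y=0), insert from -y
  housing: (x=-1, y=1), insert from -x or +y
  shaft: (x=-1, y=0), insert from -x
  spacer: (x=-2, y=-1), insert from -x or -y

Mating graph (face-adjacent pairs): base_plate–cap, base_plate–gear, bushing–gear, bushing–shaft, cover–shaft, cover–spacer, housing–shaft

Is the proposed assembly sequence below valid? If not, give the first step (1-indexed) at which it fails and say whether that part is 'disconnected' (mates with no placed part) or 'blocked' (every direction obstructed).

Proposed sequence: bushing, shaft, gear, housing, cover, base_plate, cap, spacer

1. bushing@(0, 0) [+x clear] — {bushing}
2. shaft@(-1, 0) [-x clear] — {bushing, shaft}
3. gear@(1, 0) [-y clear] — {bushing, gear, shaft}
4. housing@(-1, 1) [-x clear] — {bushing, gear, housing, shaft}
5. cover@(-1, -1) [+x clear] — {bushing, cover, gear, housing, shaft}
6. base_plate@(1, 1) — -x/-y all obstructed ⇒ blocked

Invalid at step 6 (blocked)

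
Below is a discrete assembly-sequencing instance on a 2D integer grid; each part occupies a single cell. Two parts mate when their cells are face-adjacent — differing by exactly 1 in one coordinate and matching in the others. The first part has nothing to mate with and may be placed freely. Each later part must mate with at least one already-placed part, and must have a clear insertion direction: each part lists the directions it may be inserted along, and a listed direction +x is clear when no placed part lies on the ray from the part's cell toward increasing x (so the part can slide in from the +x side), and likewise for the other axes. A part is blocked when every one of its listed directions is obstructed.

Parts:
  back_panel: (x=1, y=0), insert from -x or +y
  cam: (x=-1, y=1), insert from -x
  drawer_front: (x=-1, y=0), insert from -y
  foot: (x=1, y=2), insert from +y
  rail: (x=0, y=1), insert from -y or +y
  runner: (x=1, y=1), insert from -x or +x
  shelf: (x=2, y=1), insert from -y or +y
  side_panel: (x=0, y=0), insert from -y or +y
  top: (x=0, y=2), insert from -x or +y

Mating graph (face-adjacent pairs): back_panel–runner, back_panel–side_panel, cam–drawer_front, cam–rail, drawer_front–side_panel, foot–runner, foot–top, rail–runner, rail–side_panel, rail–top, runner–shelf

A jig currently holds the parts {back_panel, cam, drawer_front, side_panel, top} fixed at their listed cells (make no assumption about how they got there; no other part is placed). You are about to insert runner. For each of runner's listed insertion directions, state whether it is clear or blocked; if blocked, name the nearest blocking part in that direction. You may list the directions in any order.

-x: nearest on ray is cam@(-1, 1) ⇒ blocked
+x: ray from runner(1, 1) has no placed part ⇒ clear

+x: clear; -x: blocked by cam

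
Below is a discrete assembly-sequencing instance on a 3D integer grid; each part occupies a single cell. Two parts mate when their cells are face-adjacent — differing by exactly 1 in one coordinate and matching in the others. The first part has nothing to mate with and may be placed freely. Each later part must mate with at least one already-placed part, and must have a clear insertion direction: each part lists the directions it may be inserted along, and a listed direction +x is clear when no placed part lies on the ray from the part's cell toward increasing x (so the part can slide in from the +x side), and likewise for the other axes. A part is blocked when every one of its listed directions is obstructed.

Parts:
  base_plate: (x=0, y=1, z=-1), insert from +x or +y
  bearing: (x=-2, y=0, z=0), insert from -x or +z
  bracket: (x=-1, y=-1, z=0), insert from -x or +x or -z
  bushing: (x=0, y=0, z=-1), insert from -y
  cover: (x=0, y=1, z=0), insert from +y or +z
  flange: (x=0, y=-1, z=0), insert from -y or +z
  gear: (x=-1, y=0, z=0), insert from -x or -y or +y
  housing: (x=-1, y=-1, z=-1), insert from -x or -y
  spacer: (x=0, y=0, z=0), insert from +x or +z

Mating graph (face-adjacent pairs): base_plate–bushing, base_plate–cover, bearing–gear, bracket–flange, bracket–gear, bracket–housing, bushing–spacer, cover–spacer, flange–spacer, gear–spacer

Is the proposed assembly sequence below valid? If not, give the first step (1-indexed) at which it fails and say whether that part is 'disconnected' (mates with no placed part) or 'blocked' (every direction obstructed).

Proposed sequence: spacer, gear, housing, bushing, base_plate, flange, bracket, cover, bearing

1. spacer@(0, 0, 0) [+x clear] — {spacer}
2. gear@(-1, 0, 0) [-x clear] — {gear, spacer}
3. housing@(-1, -1, -1) — no placed neighbour ⇒ disconnected

Invalid at step 3 (disconnected)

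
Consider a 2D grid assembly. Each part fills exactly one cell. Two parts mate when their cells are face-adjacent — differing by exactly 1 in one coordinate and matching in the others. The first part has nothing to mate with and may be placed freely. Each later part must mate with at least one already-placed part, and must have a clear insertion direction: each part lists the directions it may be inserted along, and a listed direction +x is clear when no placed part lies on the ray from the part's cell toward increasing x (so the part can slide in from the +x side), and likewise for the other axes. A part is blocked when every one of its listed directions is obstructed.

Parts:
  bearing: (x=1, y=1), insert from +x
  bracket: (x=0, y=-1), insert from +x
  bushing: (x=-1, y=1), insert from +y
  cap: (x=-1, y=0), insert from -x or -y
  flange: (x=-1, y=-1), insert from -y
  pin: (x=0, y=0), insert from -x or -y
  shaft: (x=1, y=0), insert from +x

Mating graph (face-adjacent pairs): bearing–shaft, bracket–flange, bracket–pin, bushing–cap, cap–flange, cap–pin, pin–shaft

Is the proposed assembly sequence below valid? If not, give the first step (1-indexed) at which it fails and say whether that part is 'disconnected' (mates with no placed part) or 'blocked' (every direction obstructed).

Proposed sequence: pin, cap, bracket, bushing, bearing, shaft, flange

Invalid at step 5 (disconnected)

1. pin@(0, 0) [-x clear] — {pin}
2. cap@(-1, 0) [-x clear] — {cap, pin}
3. bracket@(0, -1) [+x clear] — {bracket, cap, pin}
4. bushing@(-1, 1) [+y clear] — {bracket, bushing, cap, pin}
5. bearing@(1, 1) — no placed neighbour ⇒ disconnected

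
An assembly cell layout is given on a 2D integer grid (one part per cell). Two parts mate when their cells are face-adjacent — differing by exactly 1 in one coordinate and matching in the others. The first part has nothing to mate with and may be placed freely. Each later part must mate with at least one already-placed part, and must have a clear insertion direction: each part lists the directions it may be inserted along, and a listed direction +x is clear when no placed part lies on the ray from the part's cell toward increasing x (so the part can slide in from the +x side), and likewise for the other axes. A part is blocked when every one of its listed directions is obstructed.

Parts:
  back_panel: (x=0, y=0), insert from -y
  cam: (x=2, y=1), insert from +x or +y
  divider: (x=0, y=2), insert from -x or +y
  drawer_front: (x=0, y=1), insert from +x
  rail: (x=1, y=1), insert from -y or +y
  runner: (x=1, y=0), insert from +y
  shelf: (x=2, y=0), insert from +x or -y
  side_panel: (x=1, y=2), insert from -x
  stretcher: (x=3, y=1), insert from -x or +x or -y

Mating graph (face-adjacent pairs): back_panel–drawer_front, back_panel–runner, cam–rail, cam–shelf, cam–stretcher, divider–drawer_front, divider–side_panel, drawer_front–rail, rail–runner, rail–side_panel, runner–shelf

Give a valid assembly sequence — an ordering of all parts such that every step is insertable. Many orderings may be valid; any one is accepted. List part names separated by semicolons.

1. runner@(1, 0) [+y clear] — {runner}
2. back_panel@(0, 0) [-y clear] — {back_panel, runner}
3. drawer_front@(0, 1) [+x clear] — {back_panel, drawer_front, runner}
4. rail@(1, 1) [+y clear] — {back_panel, drawer_front, rail, runner}
5. side_panel@(1, 2) [-x clear] — {back_panel, drawer_front, rail, runner, side_panel}
6. cam@(2, 1) [+x clear] — {back_panel, cam, drawer_front, rail, runner, side_panel}
7. divider@(0, 2) [-x clear] — {back_panel, cam, divider, drawer_front, rail, runner, side_panel}
8. stretcher@(3, 1) [+x clear] — {back_panel, cam, divider, drawer_front, rail, runner, side_panel, stretcher}
9. shelf@(2, 0) [+x clear] — {back_panel, cam, divider, drawer_front, rail, runner, shelf, side_panel, stretcher}

runner; back_panel; drawer_front; rail; side_panel; cam; divider; stretcher; shelf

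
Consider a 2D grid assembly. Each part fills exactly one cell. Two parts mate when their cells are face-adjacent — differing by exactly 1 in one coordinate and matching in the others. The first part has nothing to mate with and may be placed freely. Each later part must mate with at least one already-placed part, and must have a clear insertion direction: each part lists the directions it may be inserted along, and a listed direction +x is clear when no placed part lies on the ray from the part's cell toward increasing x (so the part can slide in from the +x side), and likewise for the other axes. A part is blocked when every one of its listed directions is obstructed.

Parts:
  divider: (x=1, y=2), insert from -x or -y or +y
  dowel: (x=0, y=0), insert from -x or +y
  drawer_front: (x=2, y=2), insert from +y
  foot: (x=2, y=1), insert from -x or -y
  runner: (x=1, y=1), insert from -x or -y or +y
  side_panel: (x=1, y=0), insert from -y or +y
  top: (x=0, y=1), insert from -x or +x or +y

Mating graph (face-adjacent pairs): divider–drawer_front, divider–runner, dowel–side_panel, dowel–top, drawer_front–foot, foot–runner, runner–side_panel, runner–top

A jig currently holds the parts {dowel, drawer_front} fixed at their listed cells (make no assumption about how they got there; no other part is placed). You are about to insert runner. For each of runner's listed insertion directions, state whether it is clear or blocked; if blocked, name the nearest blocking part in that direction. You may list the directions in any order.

+y: clear; -x: clear; -y: clear

-x: ray from runner(1, 1) has no placed part ⇒ clear
-y: ray from runner(1, 1) has no placed part ⇒ clear
+y: ray from runner(1, 1) has no placed part ⇒ clear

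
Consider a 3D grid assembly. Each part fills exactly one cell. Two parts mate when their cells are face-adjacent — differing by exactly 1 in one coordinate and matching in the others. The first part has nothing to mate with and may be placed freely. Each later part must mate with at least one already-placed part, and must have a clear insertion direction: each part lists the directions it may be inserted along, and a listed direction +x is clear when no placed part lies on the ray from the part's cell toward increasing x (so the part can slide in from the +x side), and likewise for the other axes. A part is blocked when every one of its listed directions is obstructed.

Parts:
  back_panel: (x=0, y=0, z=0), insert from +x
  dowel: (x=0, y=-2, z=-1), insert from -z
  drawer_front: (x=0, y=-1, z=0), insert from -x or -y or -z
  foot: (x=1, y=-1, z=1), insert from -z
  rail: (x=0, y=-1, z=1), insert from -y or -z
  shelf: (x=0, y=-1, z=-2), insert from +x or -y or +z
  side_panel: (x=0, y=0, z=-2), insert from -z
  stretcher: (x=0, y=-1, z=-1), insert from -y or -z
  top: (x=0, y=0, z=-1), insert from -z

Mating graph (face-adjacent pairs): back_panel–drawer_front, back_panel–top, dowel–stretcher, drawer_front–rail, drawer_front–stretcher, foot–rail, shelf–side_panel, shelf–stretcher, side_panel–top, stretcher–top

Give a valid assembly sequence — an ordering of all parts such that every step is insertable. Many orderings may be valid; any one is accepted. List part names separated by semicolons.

1. top@(0, 0, -1) [-z clear] — {top}
2. stretcher@(0, -1, -1) [-y clear] — {stretcher, top}
3. side_panel@(0, 0, -2) [-z clear] — {side_panel, stretcher, top}
4. shelf@(0, -1, -2) [+x clear] — {shelf, side_panel, stretcher, top}
5. back_panel@(0, 0, 0) [+x clear] — {back_panel, shelf, side_panel, stretcher, top}
6. drawer_front@(0, -1, 0) [-x clear] — {back_panel, drawer_front, shelf, side_panel, stretcher, top}
7. rail@(0, -1, 1) [-y clear] — {back_panel, drawer_front, rail, shelf, side_panel, stretcher, top}
8. foot@(1, -1, 1) [-z clear] — {back_panel, drawer_front, foot, rail, shelf, side_panel, stretcher, top}
9. dowel@(0, -2, -1) [-z clear] — {back_panel, dowel, drawer_front, foot, rail, shelf, side_panel, stretcher, top}

top; stretcher; side_panel; shelf; back_panel; drawer_front; rail; foot; dowel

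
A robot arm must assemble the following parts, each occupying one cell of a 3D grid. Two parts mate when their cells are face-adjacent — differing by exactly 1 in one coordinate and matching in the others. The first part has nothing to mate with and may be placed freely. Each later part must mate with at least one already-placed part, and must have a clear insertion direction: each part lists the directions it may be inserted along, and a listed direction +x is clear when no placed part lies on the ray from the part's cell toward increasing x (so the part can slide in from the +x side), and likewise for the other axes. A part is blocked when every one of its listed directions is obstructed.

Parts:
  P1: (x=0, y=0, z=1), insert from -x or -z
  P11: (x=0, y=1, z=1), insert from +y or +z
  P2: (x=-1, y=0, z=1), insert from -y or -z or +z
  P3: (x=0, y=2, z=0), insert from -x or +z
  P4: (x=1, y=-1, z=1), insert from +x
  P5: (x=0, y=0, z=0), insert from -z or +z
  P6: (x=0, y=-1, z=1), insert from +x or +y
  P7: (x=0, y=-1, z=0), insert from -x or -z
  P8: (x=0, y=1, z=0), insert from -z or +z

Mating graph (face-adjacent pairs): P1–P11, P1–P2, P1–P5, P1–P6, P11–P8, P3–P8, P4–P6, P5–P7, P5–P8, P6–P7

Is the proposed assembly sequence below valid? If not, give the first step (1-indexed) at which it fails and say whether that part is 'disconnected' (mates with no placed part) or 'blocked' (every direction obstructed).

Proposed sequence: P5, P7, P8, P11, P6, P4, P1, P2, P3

Valid

1. P5@(0, 0, 0) [-z clear] — {P5}
2. P7@(0, -1, 0) [-x clear] — {P5, P7}
3. P8@(0, 1, 0) [-z clear] — {P5, P7, P8}
4. P11@(0, 1, 1) [+y clear] — {P11, P5, P7, P8}
5. P6@(0, -1, 1) [+x clear] — {P11, P5, P6, P7, P8}
6. P4@(1, -1, 1) [+x clear] — {P11, P4, P5, P6, P7, P8}
7. P1@(0, 0, 1) [-x clear] — {P1, P11, P4, P5, P6, P7, P8}
8. P2@(-1, 0, 1) [-y clear] — {P1, P11, P2, P4, P5, P6, P7, P8}
9. P3@(0, 2, 0) [-x clear] — {P1, P11, P2, P3, P4, P5, P6, P7, P8}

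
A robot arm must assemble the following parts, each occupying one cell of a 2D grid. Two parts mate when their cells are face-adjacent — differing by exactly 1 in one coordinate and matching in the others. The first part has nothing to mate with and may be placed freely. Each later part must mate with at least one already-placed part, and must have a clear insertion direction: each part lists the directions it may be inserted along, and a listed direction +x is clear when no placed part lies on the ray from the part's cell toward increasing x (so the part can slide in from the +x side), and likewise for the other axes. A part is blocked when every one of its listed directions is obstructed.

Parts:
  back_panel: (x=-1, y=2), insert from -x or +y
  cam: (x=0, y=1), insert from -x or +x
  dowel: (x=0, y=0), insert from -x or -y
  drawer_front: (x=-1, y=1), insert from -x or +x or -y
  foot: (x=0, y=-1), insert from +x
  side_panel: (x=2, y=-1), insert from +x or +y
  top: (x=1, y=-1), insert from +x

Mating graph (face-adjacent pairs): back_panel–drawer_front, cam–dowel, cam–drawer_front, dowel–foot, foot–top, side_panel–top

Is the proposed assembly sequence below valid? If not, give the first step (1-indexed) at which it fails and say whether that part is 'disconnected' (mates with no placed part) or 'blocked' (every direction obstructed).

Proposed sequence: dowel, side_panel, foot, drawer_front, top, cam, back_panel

1. dowel@(0, 0) [-x clear] — {dowel}
2. side_panel@(2, -1) — no placed neighbour ⇒ disconnected

Invalid at step 2 (disconnected)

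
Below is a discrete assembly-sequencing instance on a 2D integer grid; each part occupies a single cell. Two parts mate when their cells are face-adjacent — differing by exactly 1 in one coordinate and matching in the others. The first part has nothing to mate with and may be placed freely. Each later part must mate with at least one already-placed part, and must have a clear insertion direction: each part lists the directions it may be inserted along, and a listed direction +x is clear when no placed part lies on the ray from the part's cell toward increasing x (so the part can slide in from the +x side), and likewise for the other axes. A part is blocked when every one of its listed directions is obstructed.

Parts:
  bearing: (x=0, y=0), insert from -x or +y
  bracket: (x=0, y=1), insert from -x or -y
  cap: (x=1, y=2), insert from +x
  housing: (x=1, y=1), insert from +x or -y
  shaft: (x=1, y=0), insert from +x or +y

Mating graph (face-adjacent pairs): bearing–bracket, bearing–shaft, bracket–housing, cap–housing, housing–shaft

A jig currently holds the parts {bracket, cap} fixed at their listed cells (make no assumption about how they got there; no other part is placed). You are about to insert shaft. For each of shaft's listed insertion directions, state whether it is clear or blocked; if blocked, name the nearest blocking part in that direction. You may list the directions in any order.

+x: ray from shaft(1, 0) has no placed part ⇒ clear
+y: nearest on ray is cap@(1, 2) ⇒ blocked

+x: clear; +y: blocked by cap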